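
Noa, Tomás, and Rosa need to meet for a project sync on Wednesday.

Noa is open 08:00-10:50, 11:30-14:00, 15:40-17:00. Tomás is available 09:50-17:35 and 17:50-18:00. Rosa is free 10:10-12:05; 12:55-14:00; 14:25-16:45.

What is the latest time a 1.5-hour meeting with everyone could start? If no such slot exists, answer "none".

none

Noa ∩ Tomás: 09:50-10:50, 11:30-14:00, 15:40-17:00.
Noa ∩ Tomás ∩ Rosa: 10:10-10:50, 11:30-12:05, 12:55-14:00, 15:40-16:45.
No common window is at least 90 minutes long.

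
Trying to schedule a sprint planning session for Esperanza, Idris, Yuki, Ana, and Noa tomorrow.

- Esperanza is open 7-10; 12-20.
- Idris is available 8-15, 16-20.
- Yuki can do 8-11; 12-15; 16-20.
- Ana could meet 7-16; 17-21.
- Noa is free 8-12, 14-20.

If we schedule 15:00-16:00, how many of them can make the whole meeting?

3

Esperanza, Ana, and Noa can make the full 15:00-16:00 slot — that's 3.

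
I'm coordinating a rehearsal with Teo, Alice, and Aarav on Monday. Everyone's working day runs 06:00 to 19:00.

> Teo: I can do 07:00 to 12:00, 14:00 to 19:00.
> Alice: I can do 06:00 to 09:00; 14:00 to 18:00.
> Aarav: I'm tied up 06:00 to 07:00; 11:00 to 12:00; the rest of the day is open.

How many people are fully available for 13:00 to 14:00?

1

Teo free: 07:00-12:00, 14:00-19:00.
Alice free: 06:00-09:00, 14:00-18:00.
Aarav free: 07:00-11:00, 12:00-19:00 (invert busy blocks within the working day).
Aarav can make the full 13:00-14:00 slot — that's 1.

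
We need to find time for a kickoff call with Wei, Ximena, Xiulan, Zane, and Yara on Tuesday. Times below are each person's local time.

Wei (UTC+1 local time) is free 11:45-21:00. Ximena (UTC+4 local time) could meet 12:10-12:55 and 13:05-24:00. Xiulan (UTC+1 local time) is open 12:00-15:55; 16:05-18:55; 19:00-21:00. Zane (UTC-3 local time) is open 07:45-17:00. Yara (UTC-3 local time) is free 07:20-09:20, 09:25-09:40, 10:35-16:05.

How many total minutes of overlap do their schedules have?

410

Wei in UTC: 10:45-20:00 (subtract 1h to convert from UTC+1).
Ximena in UTC: 08:10-08:55, 09:05-20:00 (subtract 4h to convert from UTC+4).
Xiulan in UTC: 11:00-14:55, 15:05-17:55, 18:00-20:00 (subtract 1h to convert from UTC+1).
Zane in UTC: 10:45-20:00 (add 3h to convert from UTC-3).
Yara in UTC: 10:20-12:20, 12:25-12:40, 13:35-19:05 (add 3h to convert from UTC-3).
Wei ∩ Ximena: 10:45-20:00.
Wei ∩ Ximena ∩ Xiulan: 11:00-14:55, 15:05-17:55, 18:00-20:00.
Wei ∩ Ximena ∩ Xiulan ∩ Zane: 11:00-14:55, 15:05-17:55, 18:00-20:00.
Wei ∩ Ximena ∩ Xiulan ∩ Zane ∩ Yara: 11:00-12:20, 12:25-12:40, 13:35-14:55, 15:05-17:55, 18:00-19:05.
Those are the intersection windows.
Summing the common windows: 80 + 15 + 80 + 170 + 65 = 410 minutes.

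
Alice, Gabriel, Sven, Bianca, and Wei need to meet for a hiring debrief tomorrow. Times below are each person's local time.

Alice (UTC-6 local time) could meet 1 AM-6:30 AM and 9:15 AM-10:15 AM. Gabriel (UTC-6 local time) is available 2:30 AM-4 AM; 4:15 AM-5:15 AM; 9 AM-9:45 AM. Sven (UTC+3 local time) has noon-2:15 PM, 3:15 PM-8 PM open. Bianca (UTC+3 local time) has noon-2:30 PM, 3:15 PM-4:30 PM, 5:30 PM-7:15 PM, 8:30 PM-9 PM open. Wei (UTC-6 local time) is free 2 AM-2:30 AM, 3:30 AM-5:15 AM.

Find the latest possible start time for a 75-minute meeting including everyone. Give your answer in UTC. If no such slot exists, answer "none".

none

Alice in UTC: 07:00-12:30, 15:15-16:15 (add 6h to convert from UTC-6).
Gabriel in UTC: 08:30-10:00, 10:15-11:15, 15:00-15:45 (add 6h to convert from UTC-6).
Sven in UTC: 09:00-11:15, 12:15-17:00 (subtract 3h to convert from UTC+3).
Bianca in UTC: 09:00-11:30, 12:15-13:30, 14:30-16:15, 17:30-18:00 (subtract 3h to convert from UTC+3).
Wei in UTC: 08:00-08:30, 09:30-11:15 (add 6h to convert from UTC-6).
Alice ∩ Gabriel: 08:30-10:00, 10:15-11:15, 15:15-15:45.
Alice ∩ Gabriel ∩ Sven: 09:00-10:00, 10:15-11:15, 15:15-15:45.
Alice ∩ Gabriel ∩ Sven ∩ Bianca: 09:00-10:00, 10:15-11:15, 15:15-15:45.
Alice ∩ Gabriel ∩ Sven ∩ Bianca ∩ Wei: 09:30-10:00, 10:15-11:15.
No common window is at least 75 minutes long.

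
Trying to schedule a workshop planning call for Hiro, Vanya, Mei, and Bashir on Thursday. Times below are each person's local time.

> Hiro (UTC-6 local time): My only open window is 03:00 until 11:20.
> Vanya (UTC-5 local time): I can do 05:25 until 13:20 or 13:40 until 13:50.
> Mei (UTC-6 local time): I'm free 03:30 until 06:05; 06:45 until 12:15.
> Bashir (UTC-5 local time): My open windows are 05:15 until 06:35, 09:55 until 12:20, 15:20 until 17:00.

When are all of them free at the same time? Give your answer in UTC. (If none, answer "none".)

Hiro in UTC: 09:00-17:20 (add 6h to convert from UTC-6).
Vanya in UTC: 10:25-18:20, 18:40-18:50 (add 5h to convert from UTC-5).
Mei in UTC: 09:30-12:05, 12:45-18:15 (add 6h to convert from UTC-6).
Bashir in UTC: 10:15-11:35, 14:55-17:20, 20:20-22:00 (add 5h to convert from UTC-5).
Hiro ∩ Vanya: 10:25-17:20.
Hiro ∩ Vanya ∩ Mei: 10:25-12:05, 12:45-17:20.
Hiro ∩ Vanya ∩ Mei ∩ Bashir: 10:25-11:35, 14:55-17:20.

10:25-11:35, 14:55-17:20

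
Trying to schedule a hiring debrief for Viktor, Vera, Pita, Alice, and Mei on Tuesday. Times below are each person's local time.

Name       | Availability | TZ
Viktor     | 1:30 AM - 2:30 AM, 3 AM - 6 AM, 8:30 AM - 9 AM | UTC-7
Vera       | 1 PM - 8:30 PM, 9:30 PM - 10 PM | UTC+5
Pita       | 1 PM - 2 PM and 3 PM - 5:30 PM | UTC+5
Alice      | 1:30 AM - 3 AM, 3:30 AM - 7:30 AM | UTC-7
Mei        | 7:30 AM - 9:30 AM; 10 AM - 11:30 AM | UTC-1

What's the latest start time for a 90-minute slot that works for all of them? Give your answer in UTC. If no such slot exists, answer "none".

Viktor in UTC: 08:30-09:30, 10:00-13:00, 15:30-16:00 (add 7h to convert from UTC-7).
Vera in UTC: 08:00-15:30, 16:30-17:00 (subtract 5h to convert from UTC+5).
Pita in UTC: 08:00-09:00, 10:00-12:30 (subtract 5h to convert from UTC+5).
Alice in UTC: 08:30-10:00, 10:30-14:30 (add 7h to convert from UTC-7).
Mei in UTC: 08:30-10:30, 11:00-12:30 (add 1h to convert from UTC-1).
Viktor ∩ Vera: 08:30-09:30, 10:00-13:00.
Viktor ∩ Vera ∩ Pita: 08:30-09:00, 10:00-12:30.
Viktor ∩ Vera ∩ Pita ∩ Alice: 08:30-09:00, 10:30-12:30.
Viktor ∩ Vera ∩ Pita ∩ Alice ∩ Mei: 08:30-09:00, 11:00-12:30.
The last common window of at least 90 minutes is 11:00-12:30; a 90-minute meeting can start as late as 11:00 and still end by 12:30.

11:00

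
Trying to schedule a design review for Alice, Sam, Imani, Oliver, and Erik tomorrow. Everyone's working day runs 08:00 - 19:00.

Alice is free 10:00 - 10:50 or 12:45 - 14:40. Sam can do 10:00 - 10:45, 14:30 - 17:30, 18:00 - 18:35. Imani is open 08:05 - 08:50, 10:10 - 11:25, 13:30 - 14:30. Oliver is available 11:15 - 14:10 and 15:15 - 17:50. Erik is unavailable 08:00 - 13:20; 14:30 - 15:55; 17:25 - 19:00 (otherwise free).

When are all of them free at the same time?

Alice free: 10:00-10:50, 12:45-14:40.
Sam free: 10:00-10:45, 14:30-17:30, 18:00-18:35.
Imani free: 08:05-08:50, 10:10-11:25, 13:30-14:30.
Oliver free: 11:15-14:10, 15:15-17:50.
Erik free: 13:20-14:30, 15:55-17:25 (invert busy blocks within the working day).
Alice ∩ Sam: 10:00-10:45, 14:30-14:40.
Alice ∩ Sam ∩ Imani: 10:10-10:45.
Alice ∩ Sam ∩ Imani ∩ Oliver: ∅.
Alice ∩ Sam ∩ Imani ∩ Oliver ∩ Erik: ∅.
There is no time when everyone is free.

none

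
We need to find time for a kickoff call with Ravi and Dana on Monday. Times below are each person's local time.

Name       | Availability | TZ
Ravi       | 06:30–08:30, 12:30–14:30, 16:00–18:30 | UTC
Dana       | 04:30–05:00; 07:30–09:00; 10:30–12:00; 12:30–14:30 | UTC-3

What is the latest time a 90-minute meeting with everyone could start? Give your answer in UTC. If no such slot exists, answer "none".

16:00

Ravi in UTC: 06:30-08:30, 12:30-14:30, 16:00-18:30.
Dana in UTC: 07:30-08:00, 10:30-12:00, 13:30-15:00, 15:30-17:30 (add 3h to convert from UTC-3).
Ravi ∩ Dana: 07:30-08:00, 13:30-14:30, 16:00-17:30.
So the common availability across everyone is 07:30-08:00, 13:30-14:30, 16:00-17:30.
The last common window of at least 90 minutes is 16:00-17:30; a 90-minute meeting can start as late as 16:00 and still end by 17:30.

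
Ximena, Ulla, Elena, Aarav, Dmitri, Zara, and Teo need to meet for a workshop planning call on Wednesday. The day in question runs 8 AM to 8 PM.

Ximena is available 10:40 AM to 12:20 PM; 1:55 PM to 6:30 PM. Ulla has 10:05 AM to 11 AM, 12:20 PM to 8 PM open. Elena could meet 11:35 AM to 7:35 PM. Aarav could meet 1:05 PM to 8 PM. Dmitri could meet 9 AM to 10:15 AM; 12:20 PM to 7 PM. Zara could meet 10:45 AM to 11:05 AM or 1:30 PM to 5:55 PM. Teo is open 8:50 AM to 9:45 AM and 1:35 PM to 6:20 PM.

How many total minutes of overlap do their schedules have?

Ximena ∩ Ulla: 10:40-11:00, 13:55-18:30.
Ximena ∩ Ulla ∩ Elena: 13:55-18:30.
Ximena ∩ Ulla ∩ Elena ∩ Aarav: 13:55-18:30.
Ximena ∩ Ulla ∩ Elena ∩ Aarav ∩ Dmitri: 13:55-18:30.
Ximena ∩ Ulla ∩ Elena ∩ Aarav ∩ Dmitri ∩ Zara: 13:55-17:55.
Ximena ∩ Ulla ∩ Elena ∩ Aarav ∩ Dmitri ∩ Zara ∩ Teo: 13:55-17:55.
That's a single block of 240 minutes.

240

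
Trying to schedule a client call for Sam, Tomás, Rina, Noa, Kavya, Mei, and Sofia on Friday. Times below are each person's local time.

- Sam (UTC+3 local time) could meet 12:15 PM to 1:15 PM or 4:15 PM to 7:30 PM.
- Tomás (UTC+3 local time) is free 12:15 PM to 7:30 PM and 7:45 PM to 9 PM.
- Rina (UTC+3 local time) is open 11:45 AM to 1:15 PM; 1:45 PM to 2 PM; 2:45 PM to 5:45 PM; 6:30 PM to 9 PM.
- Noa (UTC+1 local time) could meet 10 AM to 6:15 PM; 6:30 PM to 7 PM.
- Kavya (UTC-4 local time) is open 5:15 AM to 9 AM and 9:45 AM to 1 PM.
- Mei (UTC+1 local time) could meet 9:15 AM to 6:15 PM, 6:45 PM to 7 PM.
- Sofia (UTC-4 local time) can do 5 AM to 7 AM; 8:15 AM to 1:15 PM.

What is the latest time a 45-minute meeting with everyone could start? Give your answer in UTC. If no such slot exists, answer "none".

Sam in UTC: 09:15-10:15, 13:15-16:30 (subtract 3h to convert from UTC+3).
Tomás in UTC: 09:15-16:30, 16:45-18:00 (subtract 3h to convert from UTC+3).
Rina in UTC: 08:45-10:15, 10:45-11:00, 11:45-14:45, 15:30-18:00 (subtract 3h to convert from UTC+3).
Noa in UTC: 09:00-17:15, 17:30-18:00 (subtract 1h to convert from UTC+1).
Kavya in UTC: 09:15-13:00, 13:45-17:00 (add 4h to convert from UTC-4).
Mei in UTC: 08:15-17:15, 17:45-18:00 (subtract 1h to convert from UTC+1).
Sofia in UTC: 09:00-11:00, 12:15-17:15 (add 4h to convert from UTC-4).
Sam ∩ Tomás: 09:15-10:15, 13:15-16:30.
Sam ∩ Tomás ∩ Rina: 09:15-10:15, 13:15-14:45, 15:30-16:30.
Sam ∩ Tomás ∩ Rina ∩ Noa: 09:15-10:15, 13:15-14:45, 15:30-16:30.
Sam ∩ Tomás ∩ Rina ∩ Noa ∩ Kavya: 09:15-10:15, 13:45-14:45, 15:30-16:30.
Sam ∩ Tomás ∩ Rina ∩ Noa ∩ Kavya ∩ Mei: 09:15-10:15, 13:45-14:45, 15:30-16:30.
Sam ∩ Tomás ∩ Rina ∩ Noa ∩ Kavya ∩ Mei ∩ Sofia: 09:15-10:15, 13:45-14:45, 15:30-16:30.
The last common window of at least 45 minutes is 15:30-16:30; a 45-minute meeting can start as late as 15:45 and still end by 16:30.

15:45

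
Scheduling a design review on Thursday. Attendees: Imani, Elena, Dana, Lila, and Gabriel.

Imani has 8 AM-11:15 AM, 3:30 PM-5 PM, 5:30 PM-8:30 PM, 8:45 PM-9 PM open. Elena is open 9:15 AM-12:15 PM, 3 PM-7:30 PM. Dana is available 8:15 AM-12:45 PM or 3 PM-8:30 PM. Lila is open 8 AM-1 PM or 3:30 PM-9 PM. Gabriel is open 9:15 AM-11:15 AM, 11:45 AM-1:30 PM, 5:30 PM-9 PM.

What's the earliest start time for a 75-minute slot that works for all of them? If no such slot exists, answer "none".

Imani ∩ Elena: 09:15-11:15, 15:30-17:00, 17:30-19:30.
Imani ∩ Elena ∩ Dana: 09:15-11:15, 15:30-17:00, 17:30-19:30.
Imani ∩ Elena ∩ Dana ∩ Lila: 09:15-11:15, 15:30-17:00, 17:30-19:30.
Imani ∩ Elena ∩ Dana ∩ Lila ∩ Gabriel: 09:15-11:15, 17:30-19:30.
The first common window of at least 75 minutes is 09:15-11:15, so the earliest start is 09:15.

09:15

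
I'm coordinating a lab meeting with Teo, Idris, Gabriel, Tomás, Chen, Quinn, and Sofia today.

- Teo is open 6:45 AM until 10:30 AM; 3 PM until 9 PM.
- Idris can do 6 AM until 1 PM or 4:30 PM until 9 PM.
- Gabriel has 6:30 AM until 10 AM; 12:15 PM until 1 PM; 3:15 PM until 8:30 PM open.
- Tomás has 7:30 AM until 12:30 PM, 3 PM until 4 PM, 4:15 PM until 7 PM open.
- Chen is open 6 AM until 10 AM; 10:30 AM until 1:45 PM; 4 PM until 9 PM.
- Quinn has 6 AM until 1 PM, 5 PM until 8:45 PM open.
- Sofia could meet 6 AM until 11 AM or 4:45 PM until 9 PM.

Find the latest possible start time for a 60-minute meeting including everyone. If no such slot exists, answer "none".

Teo ∩ Idris: 06:45-10:30, 16:30-21:00.
Teo ∩ Idris ∩ Gabriel: 06:45-10:00, 16:30-20:30.
Teo ∩ Idris ∩ Gabriel ∩ Tomás: 07:30-10:00, 16:30-19:00.
Teo ∩ Idris ∩ Gabriel ∩ Tomás ∩ Chen: 07:30-10:00, 16:30-19:00.
Teo ∩ Idris ∩ Gabriel ∩ Tomás ∩ Chen ∩ Quinn: 07:30-10:00, 17:00-19:00.
Teo ∩ Idris ∩ Gabriel ∩ Tomás ∩ Chen ∩ Quinn ∩ Sofia: 07:30-10:00, 17:00-19:00.
The last common window of at least 60 minutes is 17:00-19:00; a 60-minute meeting can start as late as 18:00 and still end by 19:00.

18:00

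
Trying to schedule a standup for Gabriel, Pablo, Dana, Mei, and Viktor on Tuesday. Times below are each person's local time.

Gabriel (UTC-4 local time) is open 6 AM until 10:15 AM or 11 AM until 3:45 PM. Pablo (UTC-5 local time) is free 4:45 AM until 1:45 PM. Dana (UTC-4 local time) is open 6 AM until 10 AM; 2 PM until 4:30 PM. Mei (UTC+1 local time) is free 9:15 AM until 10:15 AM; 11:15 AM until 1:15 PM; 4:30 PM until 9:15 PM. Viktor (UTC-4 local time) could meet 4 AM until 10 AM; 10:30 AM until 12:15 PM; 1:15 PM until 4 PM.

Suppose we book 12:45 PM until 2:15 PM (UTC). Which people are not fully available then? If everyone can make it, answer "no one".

Gabriel in UTC: 10:00-14:15, 15:00-19:45 (add 4h to convert from UTC-4).
Pablo in UTC: 09:45-18:45 (add 5h to convert from UTC-5).
Dana in UTC: 10:00-14:00, 18:00-20:30 (add 4h to convert from UTC-4).
Mei in UTC: 08:15-09:15, 10:15-12:15, 15:30-20:15 (subtract 1h to convert from UTC+1).
Viktor in UTC: 08:00-14:00, 14:30-16:15, 17:15-20:00 (add 4h to convert from UTC-4).
Gabriel: free for 12:45-14:15. Pablo: free for 12:45-14:15. Dana: not fully free for 12:45-14:15. Mei: not fully free for 12:45-14:15. Viktor: not fully free for 12:45-14:15.

Dana, Mei, Viktor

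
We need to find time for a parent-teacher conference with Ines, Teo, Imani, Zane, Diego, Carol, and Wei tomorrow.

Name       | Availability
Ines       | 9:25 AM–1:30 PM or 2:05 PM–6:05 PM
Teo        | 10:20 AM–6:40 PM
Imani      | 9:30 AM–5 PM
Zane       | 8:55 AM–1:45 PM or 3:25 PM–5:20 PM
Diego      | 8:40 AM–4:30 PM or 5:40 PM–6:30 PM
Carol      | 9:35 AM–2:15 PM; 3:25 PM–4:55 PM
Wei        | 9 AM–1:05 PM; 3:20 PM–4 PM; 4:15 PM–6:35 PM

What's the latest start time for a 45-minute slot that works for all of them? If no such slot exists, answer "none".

12:20

Ines ∩ Teo: 10:20-13:30, 14:05-18:05.
Ines ∩ Teo ∩ Imani: 10:20-13:30, 14:05-17:00.
Ines ∩ Teo ∩ Imani ∩ Zane: 10:20-13:30, 15:25-17:00.
Ines ∩ Teo ∩ Imani ∩ Zane ∩ Diego: 10:20-13:30, 15:25-16:30.
Ines ∩ Teo ∩ Imani ∩ Zane ∩ Diego ∩ Carol: 10:20-13:30, 15:25-16:30.
Ines ∩ Teo ∩ Imani ∩ Zane ∩ Diego ∩ Carol ∩ Wei: 10:20-13:05, 15:25-16:00, 16:15-16:30.
The last common window of at least 45 minutes is 10:20-13:05; a 45-minute meeting can start as late as 12:20 and still end by 13:05.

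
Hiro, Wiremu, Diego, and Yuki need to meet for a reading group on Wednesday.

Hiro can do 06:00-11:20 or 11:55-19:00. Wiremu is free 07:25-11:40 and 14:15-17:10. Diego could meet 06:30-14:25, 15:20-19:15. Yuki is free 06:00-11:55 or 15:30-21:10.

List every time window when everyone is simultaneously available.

Hiro ∩ Wiremu: 07:25-11:20, 14:15-17:10.
Hiro ∩ Wiremu ∩ Diego: 07:25-11:20, 14:15-14:25, 15:20-17:10.
Hiro ∩ Wiremu ∩ Diego ∩ Yuki: 07:25-11:20, 15:30-17:10.
Those are the intersection windows.

07:25-11:20, 15:30-17:10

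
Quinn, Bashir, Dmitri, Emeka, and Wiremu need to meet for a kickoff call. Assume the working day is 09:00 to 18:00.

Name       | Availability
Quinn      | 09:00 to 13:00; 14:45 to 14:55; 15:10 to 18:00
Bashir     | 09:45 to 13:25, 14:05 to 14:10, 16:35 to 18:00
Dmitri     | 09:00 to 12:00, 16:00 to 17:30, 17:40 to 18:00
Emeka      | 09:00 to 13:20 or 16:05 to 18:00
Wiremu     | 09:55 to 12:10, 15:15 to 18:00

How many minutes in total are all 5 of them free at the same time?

200

Quinn ∩ Bashir: 09:45-13:00, 16:35-18:00.
Quinn ∩ Bashir ∩ Dmitri: 09:45-12:00, 16:35-17:30, 17:40-18:00.
Quinn ∩ Bashir ∩ Dmitri ∩ Emeka: 09:45-12:00, 16:35-17:30, 17:40-18:00.
Quinn ∩ Bashir ∩ Dmitri ∩ Emeka ∩ Wiremu: 09:55-12:00, 16:35-17:30, 17:40-18:00.
Summing the common windows: 125 + 55 + 20 = 200 minutes.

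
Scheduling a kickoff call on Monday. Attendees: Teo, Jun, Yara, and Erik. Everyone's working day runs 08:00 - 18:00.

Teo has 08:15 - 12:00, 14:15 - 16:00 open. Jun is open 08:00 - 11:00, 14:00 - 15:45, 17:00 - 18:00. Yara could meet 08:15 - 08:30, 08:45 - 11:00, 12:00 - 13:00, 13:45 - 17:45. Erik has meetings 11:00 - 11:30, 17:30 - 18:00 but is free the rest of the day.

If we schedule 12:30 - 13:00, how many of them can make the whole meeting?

2

Teo free: 08:15-12:00, 14:15-16:00.
Jun free: 08:00-11:00, 14:00-15:45, 17:00-18:00.
Yara free: 08:15-08:30, 08:45-11:00, 12:00-13:00, 13:45-17:45.
Erik free: 08:00-11:00, 11:30-17:30 (invert busy blocks within the working day).
Yara and Erik can make the full 12:30-13:00 slot — that's 2.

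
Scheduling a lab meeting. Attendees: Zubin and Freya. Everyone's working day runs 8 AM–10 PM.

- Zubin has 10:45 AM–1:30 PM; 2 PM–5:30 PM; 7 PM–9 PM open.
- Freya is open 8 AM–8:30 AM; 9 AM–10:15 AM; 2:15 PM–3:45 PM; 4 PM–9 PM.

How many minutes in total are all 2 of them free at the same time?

300

Zubin ∩ Freya: 14:15-15:45, 16:00-17:30, 19:00-21:00.
Summing the common windows: 90 + 90 + 120 = 300 minutes.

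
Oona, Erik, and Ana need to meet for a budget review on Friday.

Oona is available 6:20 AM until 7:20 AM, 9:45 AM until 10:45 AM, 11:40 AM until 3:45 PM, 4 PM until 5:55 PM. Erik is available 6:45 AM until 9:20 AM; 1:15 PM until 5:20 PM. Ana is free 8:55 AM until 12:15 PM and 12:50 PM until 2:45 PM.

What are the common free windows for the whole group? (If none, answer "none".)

13:15-14:45

Oona ∩ Erik: 06:45-07:20, 13:15-15:45, 16:00-17:20.
Oona ∩ Erik ∩ Ana: 13:15-14:45.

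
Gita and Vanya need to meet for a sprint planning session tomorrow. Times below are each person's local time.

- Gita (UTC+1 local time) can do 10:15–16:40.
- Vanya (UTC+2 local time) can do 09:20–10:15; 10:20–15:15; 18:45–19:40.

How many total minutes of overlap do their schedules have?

Gita in UTC: 09:15-15:40 (subtract 1h to convert from UTC+1).
Vanya in UTC: 07:20-08:15, 08:20-13:15, 16:45-17:40 (subtract 2h to convert from UTC+2).
Gita ∩ Vanya: 09:15-13:15.
That's a single block of 240 minutes.

240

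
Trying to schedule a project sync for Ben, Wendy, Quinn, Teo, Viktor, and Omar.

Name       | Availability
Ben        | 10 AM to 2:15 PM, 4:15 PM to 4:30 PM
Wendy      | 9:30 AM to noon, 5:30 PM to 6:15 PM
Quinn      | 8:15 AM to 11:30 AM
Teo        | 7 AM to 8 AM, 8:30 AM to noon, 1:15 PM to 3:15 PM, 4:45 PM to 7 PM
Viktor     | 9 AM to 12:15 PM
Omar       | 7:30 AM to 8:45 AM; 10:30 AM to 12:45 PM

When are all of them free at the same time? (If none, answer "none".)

10:30-11:30

Ben ∩ Wendy: 10:00-12:00.
Ben ∩ Wendy ∩ Quinn: 10:00-11:30.
Ben ∩ Wendy ∩ Quinn ∩ Teo: 10:00-11:30.
Ben ∩ Wendy ∩ Quinn ∩ Teo ∩ Viktor: 10:00-11:30.
Ben ∩ Wendy ∩ Quinn ∩ Teo ∩ Viktor ∩ Omar: 10:30-11:30.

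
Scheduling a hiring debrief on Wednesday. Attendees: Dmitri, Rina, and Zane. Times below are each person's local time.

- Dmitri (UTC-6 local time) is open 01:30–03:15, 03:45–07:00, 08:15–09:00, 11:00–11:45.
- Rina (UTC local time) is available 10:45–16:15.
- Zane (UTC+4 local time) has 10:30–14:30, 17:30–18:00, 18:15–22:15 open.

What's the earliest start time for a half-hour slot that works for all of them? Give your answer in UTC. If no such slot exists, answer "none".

Dmitri in UTC: 07:30-09:15, 09:45-13:00, 14:15-15:00, 17:00-17:45 (add 6h to convert from UTC-6).
Rina in UTC: 10:45-16:15.
Zane in UTC: 06:30-10:30, 13:30-14:00, 14:15-18:15 (subtract 4h to convert from UTC+4).
Dmitri ∩ Rina: 10:45-13:00, 14:15-15:00.
Dmitri ∩ Rina ∩ Zane: 14:15-15:00.
The first common window of at least 30 minutes is 14:15-15:00, so the earliest start is 14:15.

14:15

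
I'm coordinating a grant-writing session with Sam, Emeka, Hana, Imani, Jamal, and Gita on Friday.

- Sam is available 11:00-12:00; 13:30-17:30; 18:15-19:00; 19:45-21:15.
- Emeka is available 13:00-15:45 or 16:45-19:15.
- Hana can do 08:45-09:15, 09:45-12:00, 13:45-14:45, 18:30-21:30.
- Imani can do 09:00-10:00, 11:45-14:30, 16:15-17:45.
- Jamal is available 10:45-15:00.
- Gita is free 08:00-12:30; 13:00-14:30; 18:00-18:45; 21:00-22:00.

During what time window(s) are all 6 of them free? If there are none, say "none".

13:45-14:30

Sam ∩ Emeka: 13:30-15:45, 16:45-17:30, 18:15-19:00.
Sam ∩ Emeka ∩ Hana: 13:45-14:45, 18:30-19:00.
Sam ∩ Emeka ∩ Hana ∩ Imani: 13:45-14:30.
Sam ∩ Emeka ∩ Hana ∩ Imani ∩ Jamal: 13:45-14:30.
Sam ∩ Emeka ∩ Hana ∩ Imani ∩ Jamal ∩ Gita: 13:45-14:30.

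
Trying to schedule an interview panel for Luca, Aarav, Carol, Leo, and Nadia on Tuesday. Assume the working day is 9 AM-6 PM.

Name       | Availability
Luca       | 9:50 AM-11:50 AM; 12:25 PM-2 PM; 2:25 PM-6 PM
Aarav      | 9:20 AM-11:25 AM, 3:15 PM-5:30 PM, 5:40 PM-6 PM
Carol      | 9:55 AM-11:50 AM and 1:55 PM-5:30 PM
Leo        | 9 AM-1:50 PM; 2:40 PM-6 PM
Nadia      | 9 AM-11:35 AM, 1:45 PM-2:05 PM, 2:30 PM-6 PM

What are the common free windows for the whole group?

Luca ∩ Aarav: 09:50-11:25, 15:15-17:30, 17:40-18:00.
Luca ∩ Aarav ∩ Carol: 09:55-11:25, 15:15-17:30.
Luca ∩ Aarav ∩ Carol ∩ Leo: 09:55-11:25, 15:15-17:30.
Luca ∩ Aarav ∩ Carol ∩ Leo ∩ Nadia: 09:55-11:25, 15:15-17:30.

09:55-11:25, 15:15-17:30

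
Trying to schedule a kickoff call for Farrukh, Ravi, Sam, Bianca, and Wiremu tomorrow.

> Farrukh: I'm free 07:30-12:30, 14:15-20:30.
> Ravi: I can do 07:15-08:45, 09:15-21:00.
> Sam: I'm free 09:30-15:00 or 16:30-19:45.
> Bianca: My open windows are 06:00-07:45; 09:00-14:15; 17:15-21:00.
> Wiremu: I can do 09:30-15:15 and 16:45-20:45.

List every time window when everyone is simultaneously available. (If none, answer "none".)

Farrukh ∩ Ravi: 07:30-08:45, 09:15-12:30, 14:15-20:30.
Farrukh ∩ Ravi ∩ Sam: 09:30-12:30, 14:15-15:00, 16:30-19:45.
Farrukh ∩ Ravi ∩ Sam ∩ Bianca: 09:30-12:30, 17:15-19:45.
Farrukh ∩ Ravi ∩ Sam ∩ Bianca ∩ Wiremu: 09:30-12:30, 17:15-19:45.

09:30-12:30, 17:15-19:45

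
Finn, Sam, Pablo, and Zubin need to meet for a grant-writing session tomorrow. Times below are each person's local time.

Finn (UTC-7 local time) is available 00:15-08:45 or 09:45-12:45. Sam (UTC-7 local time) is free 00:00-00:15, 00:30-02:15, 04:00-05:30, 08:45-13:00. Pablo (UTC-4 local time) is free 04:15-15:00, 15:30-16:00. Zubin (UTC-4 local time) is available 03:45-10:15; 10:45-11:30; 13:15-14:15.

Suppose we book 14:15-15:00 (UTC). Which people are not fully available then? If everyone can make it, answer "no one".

Finn in UTC: 07:15-15:45, 16:45-19:45 (add 7h to convert from UTC-7).
Sam in UTC: 07:00-07:15, 07:30-09:15, 11:00-12:30, 15:45-20:00 (add 7h to convert from UTC-7).
Pablo in UTC: 08:15-19:00, 19:30-20:00 (add 4h to convert from UTC-4).
Zubin in UTC: 07:45-14:15, 14:45-15:30, 17:15-18:15 (add 4h to convert from UTC-4).
Finn: free for 14:15-15:00. Sam: not fully free for 14:15-15:00. Pablo: free for 14:15-15:00. Zubin: not fully free for 14:15-15:00.

Sam, Zubin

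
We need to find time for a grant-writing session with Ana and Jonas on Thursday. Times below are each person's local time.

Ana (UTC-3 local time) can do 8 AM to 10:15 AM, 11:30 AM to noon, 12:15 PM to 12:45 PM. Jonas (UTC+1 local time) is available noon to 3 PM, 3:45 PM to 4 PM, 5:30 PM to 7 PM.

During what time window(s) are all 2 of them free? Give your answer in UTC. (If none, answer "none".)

Ana in UTC: 11:00-13:15, 14:30-15:00, 15:15-15:45 (add 3h to convert from UTC-3).
Jonas in UTC: 11:00-14:00, 14:45-15:00, 16:30-18:00 (subtract 1h to convert from UTC+1).
Ana ∩ Jonas: 11:00-13:15, 14:45-15:00.
Those are the intersection windows.

11:00-13:15, 14:45-15:00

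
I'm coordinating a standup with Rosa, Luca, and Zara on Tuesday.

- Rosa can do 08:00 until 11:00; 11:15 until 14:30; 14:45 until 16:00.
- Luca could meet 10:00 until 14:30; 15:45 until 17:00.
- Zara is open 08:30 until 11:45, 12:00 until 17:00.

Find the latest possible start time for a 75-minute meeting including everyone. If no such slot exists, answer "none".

Rosa ∩ Luca: 10:00-11:00, 11:15-14:30, 15:45-16:00.
Rosa ∩ Luca ∩ Zara: 10:00-11:00, 11:15-11:45, 12:00-14:30, 15:45-16:00.
So the common availability across everyone is 10:00-11:00, 11:15-11:45, 12:00-14:30, 15:45-16:00.
The last common window of at least 75 minutes is 12:00-14:30; a 75-minute meeting can start as late as 13:15 and still end by 14:30.

13:15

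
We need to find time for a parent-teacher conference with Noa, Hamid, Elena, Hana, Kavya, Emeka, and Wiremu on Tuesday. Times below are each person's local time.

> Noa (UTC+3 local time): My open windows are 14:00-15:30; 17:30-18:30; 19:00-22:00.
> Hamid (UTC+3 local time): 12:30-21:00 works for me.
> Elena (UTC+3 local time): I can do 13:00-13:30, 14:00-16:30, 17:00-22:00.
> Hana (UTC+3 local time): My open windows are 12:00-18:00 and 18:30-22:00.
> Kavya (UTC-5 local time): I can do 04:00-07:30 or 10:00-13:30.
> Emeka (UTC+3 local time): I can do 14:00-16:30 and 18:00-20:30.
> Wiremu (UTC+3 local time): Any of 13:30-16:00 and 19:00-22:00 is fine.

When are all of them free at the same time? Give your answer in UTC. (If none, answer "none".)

11:00-12:30, 16:00-17:30

Noa in UTC: 11:00-12:30, 14:30-15:30, 16:00-19:00 (subtract 3h to convert from UTC+3).
Hamid in UTC: 09:30-18:00 (subtract 3h to convert from UTC+3).
Elena in UTC: 10:00-10:30, 11:00-13:30, 14:00-19:00 (subtract 3h to convert from UTC+3).
Hana in UTC: 09:00-15:00, 15:30-19:00 (subtract 3h to convert from UTC+3).
Kavya in UTC: 09:00-12:30, 15:00-18:30 (add 5h to convert from UTC-5).
Emeka in UTC: 11:00-13:30, 15:00-17:30 (subtract 3h to convert from UTC+3).
Wiremu in UTC: 10:30-13:00, 16:00-19:00 (subtract 3h to convert from UTC+3).
Noa ∩ Hamid: 11:00-12:30, 14:30-15:30, 16:00-18:00.
Noa ∩ Hamid ∩ Elena: 11:00-12:30, 14:30-15:30, 16:00-18:00.
Noa ∩ Hamid ∩ Elena ∩ Hana: 11:00-12:30, 14:30-15:00, 16:00-18:00.
Noa ∩ Hamid ∩ Elena ∩ Hana ∩ Kavya: 11:00-12:30, 16:00-18:00.
Noa ∩ Hamid ∩ Elena ∩ Hana ∩ Kavya ∩ Emeka: 11:00-12:30, 16:00-17:30.
Noa ∩ Hamid ∩ Elena ∩ Hana ∩ Kavya ∩ Emeka ∩ Wiremu: 11:00-12:30, 16:00-17:30.
Those are the intersection windows.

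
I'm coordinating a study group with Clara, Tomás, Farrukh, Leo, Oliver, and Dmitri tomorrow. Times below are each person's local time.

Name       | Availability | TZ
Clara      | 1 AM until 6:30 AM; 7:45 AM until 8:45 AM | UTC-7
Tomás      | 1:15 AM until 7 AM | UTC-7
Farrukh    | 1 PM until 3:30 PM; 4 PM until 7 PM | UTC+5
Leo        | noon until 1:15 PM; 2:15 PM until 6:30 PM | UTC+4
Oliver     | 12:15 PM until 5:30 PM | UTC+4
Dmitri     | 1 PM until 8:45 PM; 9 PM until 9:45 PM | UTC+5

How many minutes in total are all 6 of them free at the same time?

225

Clara in UTC: 08:00-13:30, 14:45-15:45 (add 7h to convert from UTC-7).
Tomás in UTC: 08:15-14:00 (add 7h to convert from UTC-7).
Farrukh in UTC: 08:00-10:30, 11:00-14:00 (subtract 5h to convert from UTC+5).
Leo in UTC: 08:00-09:15, 10:15-14:30 (subtract 4h to convert from UTC+4).
Oliver in UTC: 08:15-13:30 (subtract 4h to convert from UTC+4).
Dmitri in UTC: 08:00-15:45, 16:00-16:45 (subtract 5h to convert from UTC+5).
Clara ∩ Tomás: 08:15-13:30.
Clara ∩ Tomás ∩ Farrukh: 08:15-10:30, 11:00-13:30.
Clara ∩ Tomás ∩ Farrukh ∩ Leo: 08:15-09:15, 10:15-10:30, 11:00-13:30.
Clara ∩ Tomás ∩ Farrukh ∩ Leo ∩ Oliver: 08:15-09:15, 10:15-10:30, 11:00-13:30.
Clara ∩ Tomás ∩ Farrukh ∩ Leo ∩ Oliver ∩ Dmitri: 08:15-09:15, 10:15-10:30, 11:00-13:30.
Summing the common windows: 60 + 15 + 150 = 225 minutes.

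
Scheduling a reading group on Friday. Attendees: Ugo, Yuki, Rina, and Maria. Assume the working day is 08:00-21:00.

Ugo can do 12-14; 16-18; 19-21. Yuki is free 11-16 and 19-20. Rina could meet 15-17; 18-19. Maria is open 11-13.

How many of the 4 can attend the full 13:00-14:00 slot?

2

Ugo and Yuki can make the full 13:00-14:00 slot — that's 2.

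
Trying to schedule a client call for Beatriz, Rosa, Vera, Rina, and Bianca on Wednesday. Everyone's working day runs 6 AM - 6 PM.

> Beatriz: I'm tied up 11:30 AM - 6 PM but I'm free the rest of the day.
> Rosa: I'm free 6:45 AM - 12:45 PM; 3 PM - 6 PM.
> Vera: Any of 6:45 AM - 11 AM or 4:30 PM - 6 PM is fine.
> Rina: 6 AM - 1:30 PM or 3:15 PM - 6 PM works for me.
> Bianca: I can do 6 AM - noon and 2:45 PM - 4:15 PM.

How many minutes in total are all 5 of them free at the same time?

255

Beatriz free: 06:00-11:30 (invert busy blocks within the working day).
Rosa free: 06:45-12:45, 15:00-18:00.
Vera free: 06:45-11:00, 16:30-18:00.
Rina free: 06:00-13:30, 15:15-18:00.
Bianca free: 06:00-12:00, 14:45-16:15.
Beatriz ∩ Rosa: 06:45-11:30.
Beatriz ∩ Rosa ∩ Vera: 06:45-11:00.
Beatriz ∩ Rosa ∩ Vera ∩ Rina: 06:45-11:00.
Beatriz ∩ Rosa ∩ Vera ∩ Rina ∩ Bianca: 06:45-11:00.
That's a single block of 255 minutes.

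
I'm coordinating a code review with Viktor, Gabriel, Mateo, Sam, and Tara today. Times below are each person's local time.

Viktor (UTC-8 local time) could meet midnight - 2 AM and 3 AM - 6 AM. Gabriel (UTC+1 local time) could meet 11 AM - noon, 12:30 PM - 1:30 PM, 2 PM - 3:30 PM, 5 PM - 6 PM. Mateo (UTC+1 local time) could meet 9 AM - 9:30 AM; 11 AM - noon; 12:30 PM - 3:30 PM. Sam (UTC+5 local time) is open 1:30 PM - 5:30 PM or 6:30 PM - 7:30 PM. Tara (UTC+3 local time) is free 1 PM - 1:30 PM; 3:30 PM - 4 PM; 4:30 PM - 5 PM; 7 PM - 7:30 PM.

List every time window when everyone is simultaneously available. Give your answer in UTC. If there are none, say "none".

13:30-14:00

Viktor in UTC: 08:00-10:00, 11:00-14:00 (add 8h to convert from UTC-8).
Gabriel in UTC: 10:00-11:00, 11:30-12:30, 13:00-14:30, 16:00-17:00 (subtract 1h to convert from UTC+1).
Mateo in UTC: 08:00-08:30, 10:00-11:00, 11:30-14:30 (subtract 1h to convert from UTC+1).
Sam in UTC: 08:30-12:30, 13:30-14:30 (subtract 5h to convert from UTC+5).
Tara in UTC: 10:00-10:30, 12:30-13:00, 13:30-14:00, 16:00-16:30 (subtract 3h to convert from UTC+3).
Viktor ∩ Gabriel: 11:30-12:30, 13:00-14:00.
Viktor ∩ Gabriel ∩ Mateo: 11:30-12:30, 13:00-14:00.
Viktor ∩ Gabriel ∩ Mateo ∩ Sam: 11:30-12:30, 13:30-14:00.
Viktor ∩ Gabriel ∩ Mateo ∩ Sam ∩ Tara: 13:30-14:00.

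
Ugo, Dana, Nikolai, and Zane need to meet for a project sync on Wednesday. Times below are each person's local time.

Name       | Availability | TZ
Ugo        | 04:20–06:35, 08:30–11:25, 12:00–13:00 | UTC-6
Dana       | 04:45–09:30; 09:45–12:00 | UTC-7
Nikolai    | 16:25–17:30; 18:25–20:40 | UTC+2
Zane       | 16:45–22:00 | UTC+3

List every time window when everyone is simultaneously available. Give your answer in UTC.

14:30-15:30, 16:25-16:30, 16:45-17:25, 18:00-18:40

Ugo in UTC: 10:20-12:35, 14:30-17:25, 18:00-19:00 (add 6h to convert from UTC-6).
Dana in UTC: 11:45-16:30, 16:45-19:00 (add 7h to convert from UTC-7).
Nikolai in UTC: 14:25-15:30, 16:25-18:40 (subtract 2h to convert from UTC+2).
Zane in UTC: 13:45-19:00 (subtract 3h to convert from UTC+3).
Ugo ∩ Dana: 11:45-12:35, 14:30-16:30, 16:45-17:25, 18:00-19:00.
Ugo ∩ Dana ∩ Nikolai: 14:30-15:30, 16:25-16:30, 16:45-17:25, 18:00-18:40.
Ugo ∩ Dana ∩ Nikolai ∩ Zane: 14:30-15:30, 16:25-16:30, 16:45-17:25, 18:00-18:40.
Those are the intersection windows.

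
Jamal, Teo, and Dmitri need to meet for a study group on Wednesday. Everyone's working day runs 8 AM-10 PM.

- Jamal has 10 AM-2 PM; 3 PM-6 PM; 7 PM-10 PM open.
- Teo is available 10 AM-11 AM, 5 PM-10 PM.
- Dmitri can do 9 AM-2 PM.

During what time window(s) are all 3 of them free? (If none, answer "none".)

10:00-11:00

Jamal ∩ Teo: 10:00-11:00, 17:00-18:00, 19:00-22:00.
Jamal ∩ Teo ∩ Dmitri: 10:00-11:00.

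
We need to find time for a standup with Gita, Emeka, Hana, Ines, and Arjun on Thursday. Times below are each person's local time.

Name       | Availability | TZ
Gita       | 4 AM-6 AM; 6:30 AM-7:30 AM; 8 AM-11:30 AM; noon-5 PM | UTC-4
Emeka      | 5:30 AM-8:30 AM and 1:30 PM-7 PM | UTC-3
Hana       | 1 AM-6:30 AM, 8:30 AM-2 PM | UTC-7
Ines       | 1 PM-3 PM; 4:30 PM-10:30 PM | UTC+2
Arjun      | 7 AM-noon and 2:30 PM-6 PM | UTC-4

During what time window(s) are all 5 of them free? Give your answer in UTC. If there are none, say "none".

Gita in UTC: 08:00-10:00, 10:30-11:30, 12:00-15:30, 16:00-21:00 (add 4h to convert from UTC-4).
Emeka in UTC: 08:30-11:30, 16:30-22:00 (add 3h to convert from UTC-3).
Hana in UTC: 08:00-13:30, 15:30-21:00 (add 7h to convert from UTC-7).
Ines in UTC: 11:00-13:00, 14:30-20:30 (subtract 2h to convert from UTC+2).
Arjun in UTC: 11:00-16:00, 18:30-22:00 (add 4h to convert from UTC-4).
Gita ∩ Emeka: 08:30-10:00, 10:30-11:30, 16:30-21:00.
Gita ∩ Emeka ∩ Hana: 08:30-10:00, 10:30-11:30, 16:30-21:00.
Gita ∩ Emeka ∩ Hana ∩ Ines: 11:00-11:30, 16:30-20:30.
Gita ∩ Emeka ∩ Hana ∩ Ines ∩ Arjun: 11:00-11:30, 18:30-20:30.
So the common availability across everyone is 11:00-11:30, 18:30-20:30.

11:00-11:30, 18:30-20:30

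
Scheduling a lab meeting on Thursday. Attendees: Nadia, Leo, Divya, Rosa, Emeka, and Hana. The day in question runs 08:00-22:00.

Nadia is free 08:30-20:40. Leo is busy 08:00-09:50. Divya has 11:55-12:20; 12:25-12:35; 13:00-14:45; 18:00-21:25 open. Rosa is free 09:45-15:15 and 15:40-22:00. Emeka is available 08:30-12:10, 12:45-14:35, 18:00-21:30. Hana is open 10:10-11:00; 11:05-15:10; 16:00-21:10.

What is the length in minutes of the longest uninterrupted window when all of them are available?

Nadia free: 08:30-20:40.
Leo free: 09:50-22:00 (invert busy blocks within the working day).
Divya free: 11:55-12:20, 12:25-12:35, 13:00-14:45, 18:00-21:25.
Rosa free: 09:45-15:15, 15:40-22:00.
Emeka free: 08:30-12:10, 12:45-14:35, 18:00-21:30.
Hana free: 10:10-11:00, 11:05-15:10, 16:00-21:10.
Nadia ∩ Leo: 09:50-20:40.
Nadia ∩ Leo ∩ Divya: 11:55-12:20, 12:25-12:35, 13:00-14:45, 18:00-20:40.
Nadia ∩ Leo ∩ Divya ∩ Rosa: 11:55-12:20, 12:25-12:35, 13:00-14:45, 18:00-20:40.
Nadia ∩ Leo ∩ Divya ∩ Rosa ∩ Emeka: 11:55-12:10, 13:00-14:35, 18:00-20:40.
Nadia ∩ Leo ∩ Divya ∩ Rosa ∩ Emeka ∩ Hana: 11:55-12:10, 13:00-14:35, 18:00-20:40.
So the common availability across everyone is 11:55-12:10, 13:00-14:35, 18:00-20:40.
The longest is 18:00-20:40 at 160 minutes.

160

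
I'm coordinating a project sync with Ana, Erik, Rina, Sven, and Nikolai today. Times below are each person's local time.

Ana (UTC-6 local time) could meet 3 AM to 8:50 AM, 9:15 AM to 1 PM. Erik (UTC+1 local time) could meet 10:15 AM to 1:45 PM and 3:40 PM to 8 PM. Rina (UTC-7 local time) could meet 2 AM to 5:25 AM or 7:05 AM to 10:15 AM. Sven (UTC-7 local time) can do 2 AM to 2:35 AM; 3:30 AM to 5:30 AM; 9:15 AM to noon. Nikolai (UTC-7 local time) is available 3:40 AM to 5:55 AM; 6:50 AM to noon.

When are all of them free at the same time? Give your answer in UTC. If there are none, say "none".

10:40-12:25, 16:15-17:15

Ana in UTC: 09:00-14:50, 15:15-19:00 (add 6h to convert from UTC-6).
Erik in UTC: 09:15-12:45, 14:40-19:00 (subtract 1h to convert from UTC+1).
Rina in UTC: 09:00-12:25, 14:05-17:15 (add 7h to convert from UTC-7).
Sven in UTC: 09:00-09:35, 10:30-12:30, 16:15-19:00 (add 7h to convert from UTC-7).
Nikolai in UTC: 10:40-12:55, 13:50-19:00 (add 7h to convert from UTC-7).
Ana ∩ Erik: 09:15-12:45, 14:40-14:50, 15:15-19:00.
Ana ∩ Erik ∩ Rina: 09:15-12:25, 14:40-14:50, 15:15-17:15.
Ana ∩ Erik ∩ Rina ∩ Sven: 09:15-09:35, 10:30-12:25, 16:15-17:15.
Ana ∩ Erik ∩ Rina ∩ Sven ∩ Nikolai: 10:40-12:25, 16:15-17:15.
Those are the intersection windows.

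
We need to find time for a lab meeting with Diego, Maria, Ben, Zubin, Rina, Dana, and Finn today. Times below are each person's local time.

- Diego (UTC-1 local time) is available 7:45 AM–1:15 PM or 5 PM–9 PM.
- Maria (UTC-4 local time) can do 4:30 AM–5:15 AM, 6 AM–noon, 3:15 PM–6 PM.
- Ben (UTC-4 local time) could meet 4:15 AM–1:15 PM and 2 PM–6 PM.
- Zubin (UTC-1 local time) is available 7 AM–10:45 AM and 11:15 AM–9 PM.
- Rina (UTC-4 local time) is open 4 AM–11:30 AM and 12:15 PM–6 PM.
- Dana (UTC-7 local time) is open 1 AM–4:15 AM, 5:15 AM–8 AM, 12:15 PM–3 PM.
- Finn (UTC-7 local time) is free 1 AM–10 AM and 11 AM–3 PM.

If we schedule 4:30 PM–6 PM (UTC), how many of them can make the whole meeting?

Diego in UTC: 08:45-14:15, 18:00-22:00 (add 1h to convert from UTC-1).
Maria in UTC: 08:30-09:15, 10:00-16:00, 19:15-22:00 (add 4h to convert from UTC-4).
Ben in UTC: 08:15-17:15, 18:00-22:00 (add 4h to convert from UTC-4).
Zubin in UTC: 08:00-11:45, 12:15-22:00 (add 1h to convert from UTC-1).
Rina in UTC: 08:00-15:30, 16:15-22:00 (add 4h to convert from UTC-4).
Dana in UTC: 08:00-11:15, 12:15-15:00, 19:15-22:00 (add 7h to convert from UTC-7).
Finn in UTC: 08:00-17:00, 18:00-22:00 (add 7h to convert from UTC-7).
Zubin and Rina can make the full 16:30-18:00 slot — that's 2.

2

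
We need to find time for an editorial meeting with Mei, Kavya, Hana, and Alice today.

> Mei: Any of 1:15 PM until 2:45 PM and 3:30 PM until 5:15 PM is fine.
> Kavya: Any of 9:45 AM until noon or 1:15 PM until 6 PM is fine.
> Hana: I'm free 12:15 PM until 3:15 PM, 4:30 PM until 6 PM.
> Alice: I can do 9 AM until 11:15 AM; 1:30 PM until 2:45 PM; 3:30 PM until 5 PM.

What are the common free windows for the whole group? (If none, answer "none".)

Mei ∩ Kavya: 13:15-14:45, 15:30-17:15.
Mei ∩ Kavya ∩ Hana: 13:15-14:45, 16:30-17:15.
Mei ∩ Kavya ∩ Hana ∩ Alice: 13:30-14:45, 16:30-17:00.
So the common availability across everyone is 13:30-14:45, 16:30-17:00.

13:30-14:45, 16:30-17:00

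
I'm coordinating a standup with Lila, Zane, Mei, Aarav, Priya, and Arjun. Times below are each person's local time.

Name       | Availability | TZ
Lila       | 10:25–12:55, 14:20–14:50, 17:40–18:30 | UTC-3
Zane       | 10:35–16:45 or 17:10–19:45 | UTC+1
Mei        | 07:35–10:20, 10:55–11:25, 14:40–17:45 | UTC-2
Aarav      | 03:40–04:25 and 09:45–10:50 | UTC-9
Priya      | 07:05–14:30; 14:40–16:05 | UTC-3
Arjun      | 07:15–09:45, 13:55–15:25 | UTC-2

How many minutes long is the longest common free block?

0

Lila in UTC: 13:25-15:55, 17:20-17:50, 20:40-21:30 (add 3h to convert from UTC-3).
Zane in UTC: 09:35-15:45, 16:10-18:45 (subtract 1h to convert from UTC+1).
Mei in UTC: 09:35-12:20, 12:55-13:25, 16:40-19:45 (add 2h to convert from UTC-2).
Aarav in UTC: 12:40-13:25, 18:45-19:50 (add 9h to convert from UTC-9).
Priya in UTC: 10:05-17:30, 17:40-19:05 (add 3h to convert from UTC-3).
Arjun in UTC: 09:15-11:45, 15:55-17:25 (add 2h to convert from UTC-2).
Lila ∩ Zane: 13:25-15:45, 17:20-17:50.
Lila ∩ Zane ∩ Mei: 17:20-17:50.
Lila ∩ Zane ∩ Mei ∩ Aarav: ∅.
Lila ∩ Zane ∩ Mei ∩ Aarav ∩ Priya: ∅.
Lila ∩ Zane ∩ Mei ∩ Aarav ∩ Priya ∩ Arjun: ∅.
There is no time when everyone is free.
No common window exists, so the longest block is 0 minutes.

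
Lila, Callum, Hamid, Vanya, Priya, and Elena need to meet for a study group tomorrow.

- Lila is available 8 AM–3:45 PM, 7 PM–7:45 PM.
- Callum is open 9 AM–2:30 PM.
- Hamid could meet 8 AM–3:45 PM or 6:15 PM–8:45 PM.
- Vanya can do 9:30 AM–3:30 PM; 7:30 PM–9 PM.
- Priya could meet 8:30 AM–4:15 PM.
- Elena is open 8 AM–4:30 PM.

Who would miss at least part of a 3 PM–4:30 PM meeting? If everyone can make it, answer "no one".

Callum, Hamid, Lila, Priya, Vanya

Lila: not fully free for 15:00-16:30. Callum: not fully free for 15:00-16:30. Hamid: not fully free for 15:00-16:30. Vanya: not fully free for 15:00-16:30. Priya: not fully free for 15:00-16:30. Elena: free for 15:00-16:30.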